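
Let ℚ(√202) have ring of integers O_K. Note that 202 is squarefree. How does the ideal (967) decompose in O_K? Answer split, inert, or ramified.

202 mod 4 = 2, hence disc K = 4·202 = 808 and O_K = ℤ[√202].
Since gcd(967, 808) = 1 the prime 967 does not ramify.
(202/967) = 202^483 mod 967 = 1, giving Legendre symbol 1.
(202/967) = 1, so 967 splits.

split — (967) = 𝔭₁𝔭₂ with 𝔭₁ ≠ 𝔭₂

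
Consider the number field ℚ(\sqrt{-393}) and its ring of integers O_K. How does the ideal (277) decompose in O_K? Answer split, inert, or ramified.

split

d = -393 ≡ 3 (mod 4), so O_K = ℤ[√-393] and disc(K) = 4d = -1572.
disc(K) = -1572 is not divisible by 277; 277 is unramified.
Legendre symbol by Euler's criterion: (-393/277) ≡ (-393)^138 ≡ 1 (mod 277), i.e. (-393/277) = 1.
d is a quadratic residue mod p, hence 277 splits in O_K.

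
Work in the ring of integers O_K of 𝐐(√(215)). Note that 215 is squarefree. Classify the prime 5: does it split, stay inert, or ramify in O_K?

ramified — (5) = 𝔭²

d = 215 ≡ 3 (mod 4), so O_K = ℤ[√215] and disc(K) = 4d = 860.
5 divides disc(K) = 860, so 5 ramifies.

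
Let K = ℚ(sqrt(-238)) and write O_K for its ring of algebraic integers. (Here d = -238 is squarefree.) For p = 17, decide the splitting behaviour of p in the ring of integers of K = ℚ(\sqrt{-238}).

17 is ramified

-238 mod 4 = 2, hence disc K = 4·(-238) = -952 and O_K = ℤ[√-238].
disc(K) = -952 = 17·(-56), so p = 17 is ramified.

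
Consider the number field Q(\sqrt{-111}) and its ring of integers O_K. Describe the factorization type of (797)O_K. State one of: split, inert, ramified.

Since -111 ≡ 1 mod 4, the ring of integers is ℤ[(1+√-111)/2] with discriminant -111.
797 ∤ -111, so 797 is unramified.
Compute (-111/797) via Euler: 686^((797-1)/2) mod 797 = 1, so (-111/797) = 1.
Legendre symbol 1 ⇒ 797 is split.

splits completely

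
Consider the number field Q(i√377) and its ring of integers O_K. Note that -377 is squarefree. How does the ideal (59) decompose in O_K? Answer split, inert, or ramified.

Since -377 ≢ 1 mod 4, the ring of integers is ℤ[√-377] with discriminant 4·(-377) = -1508.
disc(K) = -1508 is not divisible by 59; 59 is unramified.
Legendre symbol by Euler's criterion: (-377/59) ≡ (-377)^29 ≡ 1 (mod 59), i.e. (-377/59) = 1.
Legendre symbol 1 ⇒ 59 is split.

split — (59) = 𝔭₁𝔭₂ with 𝔭₁ ≠ 𝔭₂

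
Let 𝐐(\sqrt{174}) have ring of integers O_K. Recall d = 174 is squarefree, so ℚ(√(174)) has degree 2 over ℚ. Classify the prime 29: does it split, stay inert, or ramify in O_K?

29 is ramified

Since 174 ≢ 1 mod 4, the ring of integers is ℤ[√174] with discriminant 4·174 = 696.
disc(K) = 696 = 29·24, so p = 29 is ramified.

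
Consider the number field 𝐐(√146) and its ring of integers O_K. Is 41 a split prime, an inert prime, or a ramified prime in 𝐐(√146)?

d = 146 ≡ 2 (mod 4), so O_K = ℤ[√146] and disc(K) = 4d = 584.
41 ∤ 584, so 41 is unramified.
Compute (146/41) via Euler: 23^((41-1)/2) mod 41 = 1, so (146/41) = 1.
Legendre symbol 1 ⇒ 41 is split.

split — (41) = 𝔭₁𝔭₂ with 𝔭₁ ≠ 𝔭₂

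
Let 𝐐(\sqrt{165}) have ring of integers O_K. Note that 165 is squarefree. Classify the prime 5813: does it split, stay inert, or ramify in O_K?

p splits

Since 165 ≡ 1 mod 4, the ring of integers is ℤ[(1+√165)/2] with discriminant 165.
disc(K) = 165 is not divisible by 5813; 5813 is unramified.
Compute (165/5813) via Euler: 165^((5813-1)/2) mod 5813 = 1, so (165/5813) = 1.
d is a quadratic residue mod p, hence 5813 splits in O_K.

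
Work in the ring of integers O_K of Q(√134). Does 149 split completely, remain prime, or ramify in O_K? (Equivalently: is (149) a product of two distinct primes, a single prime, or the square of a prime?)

d = 134 ≡ 2 (mod 4), so O_K = ℤ[√134] and disc(K) = 4d = 536.
disc(K) = 536 is not divisible by 149; 149 is unramified.
Compute (134/149) via Euler: 134^((149-1)/2) mod 149 = 148, so (134/149) = -1.
d is a non-residue mod p, hence 149 remains inert in O_K.

p is inert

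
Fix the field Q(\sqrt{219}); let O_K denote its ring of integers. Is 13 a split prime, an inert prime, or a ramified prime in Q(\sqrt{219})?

d = 219 ≡ 3 (mod 4), so O_K = ℤ[√219] and disc(K) = 4d = 876.
disc(K) = 876 is not divisible by 13; 13 is unramified.
Legendre symbol by Euler's criterion: (219/13) ≡ 219^6 ≡ 12 (mod 13), i.e. (219/13) = -1.
(219/13) = -1, so 13 is inert.

inert — (13) stays prime in O_K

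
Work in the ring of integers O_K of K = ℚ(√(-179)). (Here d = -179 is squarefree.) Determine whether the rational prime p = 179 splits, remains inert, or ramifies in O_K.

d = -179 ≡ 1 (mod 4), so O_K = ℤ[(1+√-179)/2] and disc(K) = d = -179.
disc(K) = -179 = 179·(-1), so p = 179 is ramified.

ramified — (179) = 𝔭²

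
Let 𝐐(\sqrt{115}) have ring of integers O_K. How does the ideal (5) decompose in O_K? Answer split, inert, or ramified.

p ramifies

d = 115 ≡ 3 (mod 4), so O_K = ℤ[√115] and disc(K) = 4d = 460.
5 divides disc(K) = 460, so 5 ramifies.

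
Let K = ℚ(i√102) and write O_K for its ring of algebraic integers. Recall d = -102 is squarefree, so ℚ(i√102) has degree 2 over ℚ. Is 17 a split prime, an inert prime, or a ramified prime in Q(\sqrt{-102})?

-102 mod 4 = 2, hence disc K = 4·(-102) = -408 and O_K = ℤ[√-102].
disc(K) = -408 = 17·(-24), so p = 17 is ramified.

17 is ramified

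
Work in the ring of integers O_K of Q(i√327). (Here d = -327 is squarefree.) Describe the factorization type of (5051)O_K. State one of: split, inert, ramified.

p splits

-327 mod 4 = 1, hence disc K = -327 and O_K = ℤ[(1+√-327)/2].
5051 ∤ -327, so 5051 is unramified.
(-327/5051) = 4724^2525 mod 5051 = 1, giving Legendre symbol 1.
Legendre symbol 1 ⇒ 5051 is split.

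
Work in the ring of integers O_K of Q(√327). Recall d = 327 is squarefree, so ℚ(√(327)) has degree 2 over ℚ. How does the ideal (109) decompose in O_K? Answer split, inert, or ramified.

ramified

327 mod 4 = 3, hence disc K = 4·327 = 1308 and O_K = ℤ[√327].
109 divides disc(K) = 1308, so 109 ramifies.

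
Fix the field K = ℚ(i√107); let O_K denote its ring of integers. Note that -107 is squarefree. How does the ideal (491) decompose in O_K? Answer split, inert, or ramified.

d = -107 ≡ 1 (mod 4), so O_K = ℤ[(1+√-107)/2] and disc(K) = d = -107.
disc(K) = -107 is not divisible by 491; 491 is unramified.
(-107/491) = 384^245 mod 491 = 490, giving Legendre symbol -1.
d is a non-residue mod p, hence 491 remains inert in O_K.

inert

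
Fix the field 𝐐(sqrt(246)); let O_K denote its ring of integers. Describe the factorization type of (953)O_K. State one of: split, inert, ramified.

953 remains inert

d = 246 ≡ 2 (mod 4), so O_K = ℤ[√246] and disc(K) = 4d = 984.
953 ∤ 984, so 953 is unramified.
Euler's criterion: 246^476 mod 953 = 952. Thus (246|953) = -1.
(246/953) = -1, so 953 is inert.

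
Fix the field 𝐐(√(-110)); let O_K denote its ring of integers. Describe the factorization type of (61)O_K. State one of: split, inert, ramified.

p splits

-110 mod 4 = 2, hence disc K = 4·(-110) = -440 and O_K = ℤ[√-110].
Since gcd(61, -440) = 1 the prime 61 does not ramify.
Compute (-110/61) via Euler: 12^((61-1)/2) mod 61 = 1, so (-110/61) = 1.
d is a quadratic residue mod p, hence 61 splits in O_K.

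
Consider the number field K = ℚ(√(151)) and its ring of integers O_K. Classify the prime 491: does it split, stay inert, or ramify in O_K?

d = 151 ≡ 3 (mod 4), so O_K = ℤ[√151] and disc(K) = 4d = 604.
disc(K) = 604 is not divisible by 491; 491 is unramified.
Legendre symbol by Euler's criterion: (151/491) ≡ 151^245 ≡ 490 (mod 491), i.e. (151/491) = -1.
d is a non-residue mod p, hence 491 remains inert in O_K.

p is inert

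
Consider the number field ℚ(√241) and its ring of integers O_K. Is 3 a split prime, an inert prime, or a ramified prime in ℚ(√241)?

p splits

241 mod 4 = 1, hence disc K = 241 and O_K = ℤ[(1+√241)/2].
3 ∤ 241, so 3 is unramified.
Legendre symbol by Euler's criterion: (241/3) ≡ 241^1 ≡ 1 (mod 3), i.e. (241/3) = 1.
Legendre symbol 1 ⇒ 3 is split.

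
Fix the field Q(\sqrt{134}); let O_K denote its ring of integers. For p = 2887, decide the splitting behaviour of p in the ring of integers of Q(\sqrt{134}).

2887 remains inert

134 mod 4 = 2, hence disc K = 4·134 = 536 and O_K = ℤ[√134].
Since gcd(2887, 536) = 1 the prime 2887 does not ramify.
(134/2887) = 134^1443 mod 2887 = 2886, giving Legendre symbol -1.
(134/2887) = -1, so 2887 is inert.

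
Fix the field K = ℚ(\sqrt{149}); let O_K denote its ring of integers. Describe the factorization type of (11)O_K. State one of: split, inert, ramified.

p is inert

d = 149 ≡ 1 (mod 4), so O_K = ℤ[(1+√149)/2] and disc(K) = d = 149.
11 ∤ 149, so 11 is unramified.
Compute (149/11) via Euler: 6^((11-1)/2) mod 11 = 10, so (149/11) = -1.
d is a non-residue mod p, hence 11 remains inert in O_K.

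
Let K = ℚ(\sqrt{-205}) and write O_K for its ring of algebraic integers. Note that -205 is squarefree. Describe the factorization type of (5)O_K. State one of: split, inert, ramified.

d = -205 ≡ 3 (mod 4), so O_K = ℤ[√-205] and disc(K) = 4d = -820.
5 divides disc(K) = -820, so 5 ramifies.

ramifies in O_K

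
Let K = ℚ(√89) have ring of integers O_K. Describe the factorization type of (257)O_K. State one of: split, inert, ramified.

p splits

d = 89 ≡ 1 (mod 4), so O_K = ℤ[(1+√89)/2] and disc(K) = d = 89.
disc(K) = 89 is not divisible by 257; 257 is unramified.
Euler's criterion: 89^128 mod 257 = 1. Thus (89|257) = 1.
Legendre symbol 1 ⇒ 257 is split.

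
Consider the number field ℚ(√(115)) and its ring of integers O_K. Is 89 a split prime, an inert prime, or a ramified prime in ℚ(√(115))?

remains prime (inert)

115 mod 4 = 3, hence disc K = 4·115 = 460 and O_K = ℤ[√115].
Since gcd(89, 460) = 1 the prime 89 does not ramify.
Legendre symbol by Euler's criterion: (115/89) ≡ 115^44 ≡ 88 (mod 89), i.e. (115/89) = -1.
(115/89) = -1, so 89 is inert.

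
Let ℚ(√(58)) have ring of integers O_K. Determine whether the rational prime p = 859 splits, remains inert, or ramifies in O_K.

split — (859) = 𝔭₁𝔭₂ with 𝔭₁ ≠ 𝔭₂

58 mod 4 = 2, hence disc K = 4·58 = 232 and O_K = ℤ[√58].
859 ∤ 232, so 859 is unramified.
Compute (58/859) via Euler: 58^((859-1)/2) mod 859 = 1, so (58/859) = 1.
Legendre symbol 1 ⇒ 859 is split.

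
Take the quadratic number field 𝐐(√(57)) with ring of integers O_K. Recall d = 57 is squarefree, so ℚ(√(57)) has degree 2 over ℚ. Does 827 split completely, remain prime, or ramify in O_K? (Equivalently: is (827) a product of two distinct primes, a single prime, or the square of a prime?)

splits completely

57 mod 4 = 1, hence disc K = 57 and O_K = ℤ[(1+√57)/2].
827 ∤ 57, so 827 is unramified.
(57/827) = 57^413 mod 827 = 1, giving Legendre symbol 1.
d is a quadratic residue mod p, hence 827 splits in O_K.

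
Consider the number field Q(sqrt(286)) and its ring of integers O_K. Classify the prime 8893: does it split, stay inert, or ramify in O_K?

p is inert

286 mod 4 = 2, hence disc K = 4·286 = 1144 and O_K = ℤ[√286].
Since gcd(8893, 1144) = 1 the prime 8893 does not ramify.
(286/8893) = 286^4446 mod 8893 = 8892, giving Legendre symbol -1.
(286/8893) = -1, so 8893 is inert.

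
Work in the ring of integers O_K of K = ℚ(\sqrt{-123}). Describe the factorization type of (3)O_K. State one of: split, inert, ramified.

Since -123 ≡ 1 mod 4, the ring of integers is ℤ[(1+√-123)/2] with discriminant -123.
3 divides disc(K) = -123, so 3 ramifies.

ramifies in O_K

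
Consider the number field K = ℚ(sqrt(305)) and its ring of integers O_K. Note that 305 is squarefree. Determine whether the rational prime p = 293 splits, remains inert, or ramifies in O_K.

inert — (293) stays prime in O_K

d = 305 ≡ 1 (mod 4), so O_K = ℤ[(1+√305)/2] and disc(K) = d = 305.
293 ∤ 305, so 293 is unramified.
Legendre symbol by Euler's criterion: (305/293) ≡ 305^146 ≡ 292 (mod 293), i.e. (305/293) = -1.
d is a non-residue mod p, hence 293 remains inert in O_K.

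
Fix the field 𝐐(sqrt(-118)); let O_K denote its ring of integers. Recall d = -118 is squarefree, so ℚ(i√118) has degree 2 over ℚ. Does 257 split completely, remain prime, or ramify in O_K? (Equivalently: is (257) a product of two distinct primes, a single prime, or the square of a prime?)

Since -118 ≢ 1 mod 4, the ring of integers is ℤ[√-118] with discriminant 4·(-118) = -472.
Since gcd(257, -472) = 1 the prime 257 does not ramify.
(-118/257) = 139^128 mod 257 = 1, giving Legendre symbol 1.
d is a quadratic residue mod p, hence 257 splits in O_K.

257 splits in O_K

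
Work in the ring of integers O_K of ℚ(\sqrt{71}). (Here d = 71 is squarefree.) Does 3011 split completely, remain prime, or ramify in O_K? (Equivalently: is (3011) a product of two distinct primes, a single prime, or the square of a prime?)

71 mod 4 = 3, hence disc K = 4·71 = 284 and O_K = ℤ[√71].
3011 ∤ 284, so 3011 is unramified.
Euler's criterion: 71^1505 mod 3011 = 3010. Thus (71|3011) = -1.
d is a non-residue mod p, hence 3011 remains inert in O_K.

inert — (3011) stays prime in O_K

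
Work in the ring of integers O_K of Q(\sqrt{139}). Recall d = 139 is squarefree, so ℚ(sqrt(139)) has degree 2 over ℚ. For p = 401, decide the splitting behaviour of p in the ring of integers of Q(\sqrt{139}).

d = 139 ≡ 3 (mod 4), so O_K = ℤ[√139] and disc(K) = 4d = 556.
Since gcd(401, 556) = 1 the prime 401 does not ramify.
(139/401) = 139^200 mod 401 = 400, giving Legendre symbol -1.
(139/401) = -1, so 401 is inert.

inert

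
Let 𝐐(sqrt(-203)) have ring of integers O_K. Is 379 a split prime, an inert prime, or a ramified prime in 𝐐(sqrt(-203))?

-203 mod 4 = 1, hence disc K = -203 and O_K = ℤ[(1+√-203)/2].
disc(K) = -203 is not divisible by 379; 379 is unramified.
(-203/379) = 176^189 mod 379 = 378, giving Legendre symbol -1.
Legendre symbol -1 ⇒ 379 is inert.

p is inert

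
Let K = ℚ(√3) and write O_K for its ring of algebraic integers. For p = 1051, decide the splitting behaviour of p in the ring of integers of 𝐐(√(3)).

inert

3 mod 4 = 3, hence disc K = 4·3 = 12 and O_K = ℤ[√3].
1051 ∤ 12, so 1051 is unramified.
Euler's criterion: 3^525 mod 1051 = 1050. Thus (3|1051) = -1.
d is a non-residue mod p, hence 1051 remains inert in O_K.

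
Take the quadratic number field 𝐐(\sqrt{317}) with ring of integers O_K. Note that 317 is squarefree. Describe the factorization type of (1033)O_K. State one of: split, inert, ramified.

1033 splits in O_K

d = 317 ≡ 1 (mod 4), so O_K = ℤ[(1+√317)/2] and disc(K) = d = 317.
disc(K) = 317 is not divisible by 1033; 1033 is unramified.
(317/1033) = 317^516 mod 1033 = 1, giving Legendre symbol 1.
(317/1033) = 1, so 1033 splits.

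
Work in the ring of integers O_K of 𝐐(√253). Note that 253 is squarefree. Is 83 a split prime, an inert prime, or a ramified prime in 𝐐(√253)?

d = 253 ≡ 1 (mod 4), so O_K = ℤ[(1+√253)/2] and disc(K) = d = 253.
disc(K) = 253 is not divisible by 83; 83 is unramified.
(253/83) = 4^41 mod 83 = 1, giving Legendre symbol 1.
Legendre symbol 1 ⇒ 83 is split.

splits completely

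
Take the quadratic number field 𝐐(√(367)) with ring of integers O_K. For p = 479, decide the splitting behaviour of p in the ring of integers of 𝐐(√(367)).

d = 367 ≡ 3 (mod 4), so O_K = ℤ[√367] and disc(K) = 4d = 1468.
Since gcd(479, 1468) = 1 the prime 479 does not ramify.
(367/479) = 367^239 mod 479 = 478, giving Legendre symbol -1.
Legendre symbol -1 ⇒ 479 is inert.

479 remains inert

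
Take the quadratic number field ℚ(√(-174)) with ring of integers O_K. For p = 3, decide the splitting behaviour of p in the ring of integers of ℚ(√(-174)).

ramified — (3) = 𝔭²

Since -174 ≢ 1 mod 4, the ring of integers is ℤ[√-174] with discriminant 4·(-174) = -696.
Ramification test: 3 | -696. The prime 3 ramifies in K.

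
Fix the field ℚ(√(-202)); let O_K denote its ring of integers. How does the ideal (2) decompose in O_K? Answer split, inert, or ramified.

ramified

d = -202 ≡ 2 (mod 4), so O_K = ℤ[√-202] and disc(K) = 4d = -808.
2 divides disc(K) = -808, so 2 ramifies.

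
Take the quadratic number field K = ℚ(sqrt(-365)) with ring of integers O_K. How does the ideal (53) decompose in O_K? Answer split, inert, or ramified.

Since -365 ≢ 1 mod 4, the ring of integers is ℤ[√-365] with discriminant 4·(-365) = -1460.
53 ∤ -1460, so 53 is unramified.
Compute (-365/53) via Euler: 6^((53-1)/2) mod 53 = 1, so (-365/53) = 1.
Legendre symbol 1 ⇒ 53 is split.

splits completely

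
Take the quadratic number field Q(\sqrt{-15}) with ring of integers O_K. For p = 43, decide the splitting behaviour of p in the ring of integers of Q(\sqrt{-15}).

d = -15 ≡ 1 (mod 4), so O_K = ℤ[(1+√-15)/2] and disc(K) = d = -15.
Since gcd(43, -15) = 1 the prime 43 does not ramify.
Euler's criterion: (-15)^21 mod 43 = 42. Thus (-15|43) = -1.
d is a non-residue mod p, hence 43 remains inert in O_K.

inert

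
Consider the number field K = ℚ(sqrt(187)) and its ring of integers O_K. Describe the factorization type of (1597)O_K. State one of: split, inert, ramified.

remains prime (inert)

187 mod 4 = 3, hence disc K = 4·187 = 748 and O_K = ℤ[√187].
disc(K) = 748 is not divisible by 1597; 1597 is unramified.
Euler's criterion: 187^798 mod 1597 = 1596. Thus (187|1597) = -1.
d is a non-residue mod p, hence 1597 remains inert in O_K.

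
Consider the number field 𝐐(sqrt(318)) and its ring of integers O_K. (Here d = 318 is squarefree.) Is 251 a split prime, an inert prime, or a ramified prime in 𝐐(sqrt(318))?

splits completely

Since 318 ≢ 1 mod 4, the ring of integers is ℤ[√318] with discriminant 4·318 = 1272.
disc(K) = 1272 is not divisible by 251; 251 is unramified.
(318/251) = 67^125 mod 251 = 1, giving Legendre symbol 1.
(318/251) = 1, so 251 splits.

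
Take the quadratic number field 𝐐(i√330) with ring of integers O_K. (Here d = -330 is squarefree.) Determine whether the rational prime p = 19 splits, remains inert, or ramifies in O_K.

19 remains inert

d = -330 ≡ 2 (mod 4), so O_K = ℤ[√-330] and disc(K) = 4d = -1320.
19 ∤ -1320, so 19 is unramified.
Legendre symbol by Euler's criterion: (-330/19) ≡ (-330)^9 ≡ 18 (mod 19), i.e. (-330/19) = -1.
Legendre symbol -1 ⇒ 19 is inert.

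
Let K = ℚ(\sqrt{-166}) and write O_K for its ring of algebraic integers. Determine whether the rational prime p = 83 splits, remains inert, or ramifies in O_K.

ramified — (83) = 𝔭²

d = -166 ≡ 2 (mod 4), so O_K = ℤ[√-166] and disc(K) = 4d = -664.
disc(K) = -664 = 83·(-8), so p = 83 is ramified.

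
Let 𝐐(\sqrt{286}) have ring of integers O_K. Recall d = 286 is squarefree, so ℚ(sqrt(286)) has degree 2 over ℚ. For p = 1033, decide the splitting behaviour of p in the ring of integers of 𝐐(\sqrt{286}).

p splits

d = 286 ≡ 2 (mod 4), so O_K = ℤ[√286] and disc(K) = 4d = 1144.
1033 ∤ 1144, so 1033 is unramified.
(286/1033) = 286^516 mod 1033 = 1, giving Legendre symbol 1.
d is a quadratic residue mod p, hence 1033 splits in O_K.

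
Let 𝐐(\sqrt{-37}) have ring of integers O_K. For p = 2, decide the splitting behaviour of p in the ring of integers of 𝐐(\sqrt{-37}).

-37 mod 4 = 3, hence disc K = 4·(-37) = -148 and O_K = ℤ[√-37].
disc(K) = -148 = 2·(-74), so p = 2 is ramified.

2 is ramified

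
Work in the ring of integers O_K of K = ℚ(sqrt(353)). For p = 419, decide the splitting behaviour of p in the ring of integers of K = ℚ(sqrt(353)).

353 mod 4 = 1, hence disc K = 353 and O_K = ℤ[(1+√353)/2].
419 ∤ 353, so 419 is unramified.
(353/419) = 353^209 mod 419 = 418, giving Legendre symbol -1.
d is a non-residue mod p, hence 419 remains inert in O_K.

remains prime (inert)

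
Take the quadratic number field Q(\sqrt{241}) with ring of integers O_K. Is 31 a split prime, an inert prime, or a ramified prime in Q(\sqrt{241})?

remains prime (inert)

d = 241 ≡ 1 (mod 4), so O_K = ℤ[(1+√241)/2] and disc(K) = d = 241.
disc(K) = 241 is not divisible by 31; 31 is unramified.
Legendre symbol by Euler's criterion: (241/31) ≡ 241^15 ≡ 30 (mod 31), i.e. (241/31) = -1.
Legendre symbol -1 ⇒ 31 is inert.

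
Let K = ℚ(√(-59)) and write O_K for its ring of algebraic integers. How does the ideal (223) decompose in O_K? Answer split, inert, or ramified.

-59 mod 4 = 1, hence disc K = -59 and O_K = ℤ[(1+√-59)/2].
Since gcd(223, -59) = 1 the prime 223 does not ramify.
Compute (-59/223) via Euler: 164^((223-1)/2) mod 223 = 1, so (-59/223) = 1.
d is a quadratic residue mod p, hence 223 splits in O_K.

split — (223) = 𝔭₁𝔭₂ with 𝔭₁ ≠ 𝔭₂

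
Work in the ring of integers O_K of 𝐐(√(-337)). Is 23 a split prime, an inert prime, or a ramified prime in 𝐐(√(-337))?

Since -337 ≢ 1 mod 4, the ring of integers is ℤ[√-337] with discriminant 4·(-337) = -1348.
23 ∤ -1348, so 23 is unramified.
Legendre symbol by Euler's criterion: (-337/23) ≡ (-337)^11 ≡ 1 (mod 23), i.e. (-337/23) = 1.
Legendre symbol 1 ⇒ 23 is split.

split — (23) = 𝔭₁𝔭₂ with 𝔭₁ ≠ 𝔭₂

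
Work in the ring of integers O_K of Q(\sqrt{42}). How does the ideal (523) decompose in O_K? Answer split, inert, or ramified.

523 splits in O_K

d = 42 ≡ 2 (mod 4), so O_K = ℤ[√42] and disc(K) = 4d = 168.
Since gcd(523, 168) = 1 the prime 523 does not ramify.
Legendre symbol by Euler's criterion: (42/523) ≡ 42^261 ≡ 1 (mod 523), i.e. (42/523) = 1.
d is a quadratic residue mod p, hence 523 splits in O_K.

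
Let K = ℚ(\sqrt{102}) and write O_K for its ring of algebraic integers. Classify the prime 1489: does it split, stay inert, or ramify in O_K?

remains prime (inert)

102 mod 4 = 2, hence disc K = 4·102 = 408 and O_K = ℤ[√102].
1489 ∤ 408, so 1489 is unramified.
Legendre symbol by Euler's criterion: (102/1489) ≡ 102^744 ≡ 1488 (mod 1489), i.e. (102/1489) = -1.
d is a non-residue mod p, hence 1489 remains inert in O_K.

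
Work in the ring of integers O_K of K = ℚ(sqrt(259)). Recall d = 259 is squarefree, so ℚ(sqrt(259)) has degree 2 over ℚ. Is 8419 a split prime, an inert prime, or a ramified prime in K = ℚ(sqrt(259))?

Since 259 ≢ 1 mod 4, the ring of integers is ℤ[√259] with discriminant 4·259 = 1036.
8419 ∤ 1036, so 8419 is unramified.
Compute (259/8419) via Euler: 259^((8419-1)/2) mod 8419 = 8418, so (259/8419) = -1.
(259/8419) = -1, so 8419 is inert.

inert — (8419) stays prime in O_K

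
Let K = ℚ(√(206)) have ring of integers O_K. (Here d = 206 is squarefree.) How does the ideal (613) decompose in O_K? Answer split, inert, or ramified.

d = 206 ≡ 2 (mod 4), so O_K = ℤ[√206] and disc(K) = 4d = 824.
613 ∤ 824, so 613 is unramified.
Compute (206/613) via Euler: 206^((613-1)/2) mod 613 = 612, so (206/613) = -1.
Legendre symbol -1 ⇒ 613 is inert.

remains prime (inert)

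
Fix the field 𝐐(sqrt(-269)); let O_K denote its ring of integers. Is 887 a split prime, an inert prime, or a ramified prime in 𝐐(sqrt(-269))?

remains prime (inert)

Since -269 ≢ 1 mod 4, the ring of integers is ℤ[√-269] with discriminant 4·(-269) = -1076.
Since gcd(887, -1076) = 1 the prime 887 does not ramify.
(-269/887) = 618^443 mod 887 = 886, giving Legendre symbol -1.
d is a non-residue mod p, hence 887 remains inert in O_K.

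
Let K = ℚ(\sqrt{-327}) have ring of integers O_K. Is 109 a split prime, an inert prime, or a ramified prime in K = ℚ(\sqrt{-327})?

-327 mod 4 = 1, hence disc K = -327 and O_K = ℤ[(1+√-327)/2].
Ramification test: 109 | -327. The prime 109 ramifies in K.

ramifies in O_K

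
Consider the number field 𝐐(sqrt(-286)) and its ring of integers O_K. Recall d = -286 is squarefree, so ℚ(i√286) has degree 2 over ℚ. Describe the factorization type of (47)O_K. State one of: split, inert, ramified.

-286 mod 4 = 2, hence disc K = 4·(-286) = -1144 and O_K = ℤ[√-286].
47 ∤ -1144, so 47 is unramified.
(-286/47) = 43^23 mod 47 = 46, giving Legendre symbol -1.
(-286/47) = -1, so 47 is inert.

remains prime (inert)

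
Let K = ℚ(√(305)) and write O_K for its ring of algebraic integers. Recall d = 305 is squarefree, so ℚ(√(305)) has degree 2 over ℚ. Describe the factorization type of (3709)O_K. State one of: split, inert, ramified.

Since 305 ≡ 1 mod 4, the ring of integers is ℤ[(1+√305)/2] with discriminant 305.
Since gcd(3709, 305) = 1 the prime 3709 does not ramify.
Legendre symbol by Euler's criterion: (305/3709) ≡ 305^1854 ≡ 1 (mod 3709), i.e. (305/3709) = 1.
(305/3709) = 1, so 3709 splits.

3709 splits in O_K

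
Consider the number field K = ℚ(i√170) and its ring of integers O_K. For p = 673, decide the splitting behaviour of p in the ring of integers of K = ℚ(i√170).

Since -170 ≢ 1 mod 4, the ring of integers is ℤ[√-170] with discriminant 4·(-170) = -680.
Since gcd(673, -680) = 1 the prime 673 does not ramify.
Euler's criterion: (-170)^336 mod 673 = 1. Thus (-170|673) = 1.
d is a quadratic residue mod p, hence 673 splits in O_K.

split — (673) = 𝔭₁𝔭₂ with 𝔭₁ ≠ 𝔭₂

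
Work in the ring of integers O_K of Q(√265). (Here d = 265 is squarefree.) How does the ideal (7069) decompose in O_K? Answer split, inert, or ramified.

remains prime (inert)

d = 265 ≡ 1 (mod 4), so O_K = ℤ[(1+√265)/2] and disc(K) = d = 265.
Since gcd(7069, 265) = 1 the prime 7069 does not ramify.
Euler's criterion: 265^3534 mod 7069 = 7068. Thus (265|7069) = -1.
(265/7069) = -1, so 7069 is inert.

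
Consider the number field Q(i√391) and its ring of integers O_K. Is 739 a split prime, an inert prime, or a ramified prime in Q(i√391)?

739 splits in O_K

Since -391 ≡ 1 mod 4, the ring of integers is ℤ[(1+√-391)/2] with discriminant -391.
Since gcd(739, -391) = 1 the prime 739 does not ramify.
Euler's criterion: (-391)^369 mod 739 = 1. Thus (-391|739) = 1.
(-391/739) = 1, so 739 splits.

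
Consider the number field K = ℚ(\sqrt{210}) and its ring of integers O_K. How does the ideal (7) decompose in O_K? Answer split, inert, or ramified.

p ramifies

d = 210 ≡ 2 (mod 4), so O_K = ℤ[√210] and disc(K) = 4d = 840.
disc(K) = 840 = 7·120, so p = 7 is ramified.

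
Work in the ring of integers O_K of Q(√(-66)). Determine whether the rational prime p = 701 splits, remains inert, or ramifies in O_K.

-66 mod 4 = 2, hence disc K = 4·(-66) = -264 and O_K = ℤ[√-66].
701 ∤ -264, so 701 is unramified.
Compute (-66/701) via Euler: 635^((701-1)/2) mod 701 = 700, so (-66/701) = -1.
d is a non-residue mod p, hence 701 remains inert in O_K.

inert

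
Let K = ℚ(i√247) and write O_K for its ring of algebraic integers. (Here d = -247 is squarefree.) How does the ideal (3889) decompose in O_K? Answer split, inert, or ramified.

split

-247 mod 4 = 1, hence disc K = -247 and O_K = ℤ[(1+√-247)/2].
3889 ∤ -247, so 3889 is unramified.
Euler's criterion: (-247)^1944 mod 3889 = 1. Thus (-247|3889) = 1.
d is a quadratic residue mod p, hence 3889 splits in O_K.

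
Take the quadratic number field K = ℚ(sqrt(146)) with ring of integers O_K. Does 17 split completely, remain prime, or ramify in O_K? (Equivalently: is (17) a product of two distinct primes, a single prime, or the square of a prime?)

inert

d = 146 ≡ 2 (mod 4), so O_K = ℤ[√146] and disc(K) = 4d = 584.
17 ∤ 584, so 17 is unramified.
(146/17) = 10^8 mod 17 = 16, giving Legendre symbol -1.
(146/17) = -1, so 17 is inert.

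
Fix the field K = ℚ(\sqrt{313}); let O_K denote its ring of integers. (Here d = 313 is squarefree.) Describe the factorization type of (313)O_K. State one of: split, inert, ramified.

ramified — (313) = 𝔭²

Since 313 ≡ 1 mod 4, the ring of integers is ℤ[(1+√313)/2] with discriminant 313.
313 divides disc(K) = 313, so 313 ramifies.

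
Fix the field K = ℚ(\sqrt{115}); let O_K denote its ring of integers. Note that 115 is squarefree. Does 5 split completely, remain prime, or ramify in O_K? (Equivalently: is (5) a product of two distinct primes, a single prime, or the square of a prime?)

5 is ramified

115 mod 4 = 3, hence disc K = 4·115 = 460 and O_K = ℤ[√115].
disc(K) = 460 = 5·92, so p = 5 is ramified.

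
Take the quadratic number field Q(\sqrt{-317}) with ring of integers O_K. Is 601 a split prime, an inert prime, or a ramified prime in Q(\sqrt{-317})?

inert — (601) stays prime in O_K

-317 mod 4 = 3, hence disc K = 4·(-317) = -1268 and O_K = ℤ[√-317].
601 ∤ -1268, so 601 is unramified.
Legendre symbol by Euler's criterion: (-317/601) ≡ (-317)^300 ≡ 600 (mod 601), i.e. (-317/601) = -1.
(-317/601) = -1, so 601 is inert.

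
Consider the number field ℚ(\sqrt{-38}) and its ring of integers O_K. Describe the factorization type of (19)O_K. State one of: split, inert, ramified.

ramifies in O_K

Since -38 ≢ 1 mod 4, the ring of integers is ℤ[√-38] with discriminant 4·(-38) = -152.
disc(K) = -152 = 19·(-8), so p = 19 is ramified.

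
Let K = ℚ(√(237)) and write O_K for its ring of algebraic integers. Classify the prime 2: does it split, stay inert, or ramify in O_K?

Since 237 ≡ 1 mod 4, the ring of integers is ℤ[(1+√237)/2] with discriminant 237.
disc(K) = 237 is not divisible by 2; 2 is unramified.
d ≡ 5 (mod 8); the supplementary law gives 2 inert.

remains prime (inert)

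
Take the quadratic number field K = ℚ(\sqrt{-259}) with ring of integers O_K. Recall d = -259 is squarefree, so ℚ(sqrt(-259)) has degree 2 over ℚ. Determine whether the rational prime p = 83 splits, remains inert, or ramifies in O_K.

Since -259 ≡ 1 mod 4, the ring of integers is ℤ[(1+√-259)/2] with discriminant -259.
disc(K) = -259 is not divisible by 83; 83 is unramified.
Compute (-259/83) via Euler: 73^((83-1)/2) mod 83 = 82, so (-259/83) = -1.
Legendre symbol -1 ⇒ 83 is inert.

p is inert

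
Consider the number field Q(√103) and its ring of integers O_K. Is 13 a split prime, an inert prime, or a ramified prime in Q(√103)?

d = 103 ≡ 3 (mod 4), so O_K = ℤ[√103] and disc(K) = 4d = 412.
Since gcd(13, 412) = 1 the prime 13 does not ramify.
(103/13) = 12^6 mod 13 = 1, giving Legendre symbol 1.
(103/13) = 1, so 13 splits.

p splits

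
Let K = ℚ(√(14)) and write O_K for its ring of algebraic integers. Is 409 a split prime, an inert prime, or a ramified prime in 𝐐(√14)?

409 remains inert

14 mod 4 = 2, hence disc K = 4·14 = 56 and O_K = ℤ[√14].
409 ∤ 56, so 409 is unramified.
Euler's criterion: 14^204 mod 409 = 408. Thus (14|409) = -1.
d is a non-residue mod p, hence 409 remains inert in O_K.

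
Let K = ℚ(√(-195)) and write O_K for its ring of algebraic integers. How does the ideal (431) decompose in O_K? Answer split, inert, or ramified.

Since -195 ≡ 1 mod 4, the ring of integers is ℤ[(1+√-195)/2] with discriminant -195.
disc(K) = -195 is not divisible by 431; 431 is unramified.
(-195/431) = 236^215 mod 431 = 1, giving Legendre symbol 1.
(-195/431) = 1, so 431 splits.

431 splits in O_K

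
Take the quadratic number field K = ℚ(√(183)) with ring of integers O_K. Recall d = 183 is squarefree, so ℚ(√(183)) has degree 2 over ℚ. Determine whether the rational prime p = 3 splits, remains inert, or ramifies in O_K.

3 is ramified

183 mod 4 = 3, hence disc K = 4·183 = 732 and O_K = ℤ[√183].
Ramification test: 3 | 732. The prime 3 ramifies in K.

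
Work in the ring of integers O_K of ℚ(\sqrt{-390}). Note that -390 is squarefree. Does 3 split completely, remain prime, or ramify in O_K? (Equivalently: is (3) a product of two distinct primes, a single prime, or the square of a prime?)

d = -390 ≡ 2 (mod 4), so O_K = ℤ[√-390] and disc(K) = 4d = -1560.
3 divides disc(K) = -1560, so 3 ramifies.

3 is ramified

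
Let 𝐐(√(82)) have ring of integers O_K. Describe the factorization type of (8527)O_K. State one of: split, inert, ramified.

p splits

82 mod 4 = 2, hence disc K = 4·82 = 328 and O_K = ℤ[√82].
8527 ∤ 328, so 8527 is unramified.
Legendre symbol by Euler's criterion: (82/8527) ≡ 82^4263 ≡ 1 (mod 8527), i.e. (82/8527) = 1.
d is a quadratic residue mod p, hence 8527 splits in O_K.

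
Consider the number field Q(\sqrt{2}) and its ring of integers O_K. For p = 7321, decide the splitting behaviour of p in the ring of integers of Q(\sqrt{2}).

split — (7321) = 𝔭₁𝔭₂ with 𝔭₁ ≠ 𝔭₂

Since 2 ≢ 1 mod 4, the ring of integers is ℤ[√2] with discriminant 4·2 = 8.
disc(K) = 8 is not divisible by 7321; 7321 is unramified.
Euler's criterion: 2^3660 mod 7321 = 1. Thus (2|7321) = 1.
Legendre symbol 1 ⇒ 7321 is split.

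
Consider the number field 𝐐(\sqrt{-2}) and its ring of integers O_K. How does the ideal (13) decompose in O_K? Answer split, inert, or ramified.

inert — (13) stays prime in O_K

-2 mod 4 = 2, hence disc K = 4·(-2) = -8 and O_K = ℤ[√-2].
disc(K) = -8 is not divisible by 13; 13 is unramified.
Legendre symbol by Euler's criterion: (-2/13) ≡ (-2)^6 ≡ 12 (mod 13), i.e. (-2/13) = -1.
d is a non-residue mod p, hence 13 remains inert in O_K.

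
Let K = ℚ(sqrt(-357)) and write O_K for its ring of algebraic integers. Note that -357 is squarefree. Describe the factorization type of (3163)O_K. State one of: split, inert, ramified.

p splits

Since -357 ≢ 1 mod 4, the ring of integers is ℤ[√-357] with discriminant 4·(-357) = -1428.
disc(K) = -1428 is not divisible by 3163; 3163 is unramified.
Euler's criterion: (-357)^1581 mod 3163 = 1. Thus (-357|3163) = 1.
Legendre symbol 1 ⇒ 3163 is split.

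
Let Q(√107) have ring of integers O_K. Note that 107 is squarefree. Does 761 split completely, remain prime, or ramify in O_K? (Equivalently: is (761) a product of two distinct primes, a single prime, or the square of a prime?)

split — (761) = 𝔭₁𝔭₂ with 𝔭₁ ≠ 𝔭₂

107 mod 4 = 3, hence disc K = 4·107 = 428 and O_K = ℤ[√107].
disc(K) = 428 is not divisible by 761; 761 is unramified.
Compute (107/761) via Euler: 107^((761-1)/2) mod 761 = 1, so (107/761) = 1.
(107/761) = 1, so 761 splits.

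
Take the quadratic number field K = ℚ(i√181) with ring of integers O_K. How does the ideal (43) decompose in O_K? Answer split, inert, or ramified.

inert

-181 mod 4 = 3, hence disc K = 4·(-181) = -724 and O_K = ℤ[√-181].
43 ∤ -724, so 43 is unramified.
Euler's criterion: (-181)^21 mod 43 = 42. Thus (-181|43) = -1.
d is a non-residue mod p, hence 43 remains inert in O_K.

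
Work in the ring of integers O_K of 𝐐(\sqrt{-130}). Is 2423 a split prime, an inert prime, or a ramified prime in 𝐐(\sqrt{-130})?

remains prime (inert)

d = -130 ≡ 2 (mod 4), so O_K = ℤ[√-130] and disc(K) = 4d = -520.
2423 ∤ -520, so 2423 is unramified.
Compute (-130/2423) via Euler: 2293^((2423-1)/2) mod 2423 = 2422, so (-130/2423) = -1.
d is a non-residue mod p, hence 2423 remains inert in O_K.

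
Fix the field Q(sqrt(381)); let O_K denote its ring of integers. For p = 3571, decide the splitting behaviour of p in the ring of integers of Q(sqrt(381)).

381 mod 4 = 1, hence disc K = 381 and O_K = ℤ[(1+√381)/2].
3571 ∤ 381, so 3571 is unramified.
Compute (381/3571) via Euler: 381^((3571-1)/2) mod 3571 = 1, so (381/3571) = 1.
(381/3571) = 1, so 3571 splits.

split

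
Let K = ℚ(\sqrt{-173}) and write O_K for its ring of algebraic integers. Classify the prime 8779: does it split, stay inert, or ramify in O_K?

split

Since -173 ≢ 1 mod 4, the ring of integers is ℤ[√-173] with discriminant 4·(-173) = -692.
Since gcd(8779, -692) = 1 the prime 8779 does not ramify.
Compute (-173/8779) via Euler: 8606^((8779-1)/2) mod 8779 = 1, so (-173/8779) = 1.
(-173/8779) = 1, so 8779 splits.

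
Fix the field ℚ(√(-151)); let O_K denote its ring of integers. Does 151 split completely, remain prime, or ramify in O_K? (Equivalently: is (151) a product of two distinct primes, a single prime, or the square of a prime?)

151 is ramified

Since -151 ≡ 1 mod 4, the ring of integers is ℤ[(1+√-151)/2] with discriminant -151.
Ramification test: 151 | -151. The prime 151 ramifies in K.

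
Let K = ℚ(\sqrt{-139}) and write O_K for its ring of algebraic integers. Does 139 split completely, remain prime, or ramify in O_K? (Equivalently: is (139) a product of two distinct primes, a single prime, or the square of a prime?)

139 is ramified

-139 mod 4 = 1, hence disc K = -139 and O_K = ℤ[(1+√-139)/2].
Ramification test: 139 | -139. The prime 139 ramifies in K.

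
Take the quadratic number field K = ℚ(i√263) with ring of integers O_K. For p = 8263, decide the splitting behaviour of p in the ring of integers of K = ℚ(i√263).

8263 remains inert

Since -263 ≡ 1 mod 4, the ring of integers is ℤ[(1+√-263)/2] with discriminant -263.
8263 ∤ -263, so 8263 is unramified.
Compute (-263/8263) via Euler: 8000^((8263-1)/2) mod 8263 = 8262, so (-263/8263) = -1.
d is a non-residue mod p, hence 8263 remains inert in O_K.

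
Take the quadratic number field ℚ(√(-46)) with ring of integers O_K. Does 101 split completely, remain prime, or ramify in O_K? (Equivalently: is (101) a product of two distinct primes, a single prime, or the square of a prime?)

inert

Since -46 ≢ 1 mod 4, the ring of integers is ℤ[√-46] with discriminant 4·(-46) = -184.
disc(K) = -184 is not divisible by 101; 101 is unramified.
Compute (-46/101) via Euler: 55^((101-1)/2) mod 101 = 100, so (-46/101) = -1.
d is a non-residue mod p, hence 101 remains inert in O_K.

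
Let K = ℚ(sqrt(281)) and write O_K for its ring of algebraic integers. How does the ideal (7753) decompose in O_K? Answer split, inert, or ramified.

Since 281 ≡ 1 mod 4, the ring of integers is ℤ[(1+√281)/2] with discriminant 281.
disc(K) = 281 is not divisible by 7753; 7753 is unramified.
(281/7753) = 281^3876 mod 7753 = 7752, giving Legendre symbol -1.
(281/7753) = -1, so 7753 is inert.

7753 remains inert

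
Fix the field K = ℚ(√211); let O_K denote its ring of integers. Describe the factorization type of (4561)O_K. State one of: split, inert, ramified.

remains prime (inert)

d = 211 ≡ 3 (mod 4), so O_K = ℤ[√211] and disc(K) = 4d = 844.
disc(K) = 844 is not divisible by 4561; 4561 is unramified.
Compute (211/4561) via Euler: 211^((4561-1)/2) mod 4561 = 4560, so (211/4561) = -1.
Legendre symbol -1 ⇒ 4561 is inert.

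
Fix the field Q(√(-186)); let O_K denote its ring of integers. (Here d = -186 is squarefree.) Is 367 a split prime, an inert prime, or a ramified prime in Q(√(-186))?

p splits

d = -186 ≡ 2 (mod 4), so O_K = ℤ[√-186] and disc(K) = 4d = -744.
367 ∤ -744, so 367 is unramified.
Euler's criterion: (-186)^183 mod 367 = 1. Thus (-186|367) = 1.
Legendre symbol 1 ⇒ 367 is split.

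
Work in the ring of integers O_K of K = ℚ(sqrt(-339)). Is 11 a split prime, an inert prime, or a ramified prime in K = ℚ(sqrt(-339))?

-339 mod 4 = 1, hence disc K = -339 and O_K = ℤ[(1+√-339)/2].
11 ∤ -339, so 11 is unramified.
Euler's criterion: (-339)^5 mod 11 = 10. Thus (-339|11) = -1.
Legendre symbol -1 ⇒ 11 is inert.

inert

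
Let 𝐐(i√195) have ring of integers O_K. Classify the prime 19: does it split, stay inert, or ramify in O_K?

remains prime (inert)

Since -195 ≡ 1 mod 4, the ring of integers is ℤ[(1+√-195)/2] with discriminant -195.
Since gcd(19, -195) = 1 the prime 19 does not ramify.
(-195/19) = 14^9 mod 19 = 18, giving Legendre symbol -1.
d is a non-residue mod p, hence 19 remains inert in O_K.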